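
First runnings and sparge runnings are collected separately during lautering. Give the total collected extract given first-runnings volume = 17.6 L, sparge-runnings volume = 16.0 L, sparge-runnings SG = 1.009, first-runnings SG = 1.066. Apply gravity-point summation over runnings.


total = Σ (SG_i − 1)·1000·V_i
first = (1.066 − 1)·1000·17.6 = 1161.6000
sparge = (1.009 − 1)·1000·16.0 = 144.0000
total = 1161.6000 + 144.0000

1305.6000 gravity·L


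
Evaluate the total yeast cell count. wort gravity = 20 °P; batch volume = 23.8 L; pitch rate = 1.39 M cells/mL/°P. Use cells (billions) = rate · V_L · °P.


cells = 1.39 · 23.8 · 20

661.6400 billion cells


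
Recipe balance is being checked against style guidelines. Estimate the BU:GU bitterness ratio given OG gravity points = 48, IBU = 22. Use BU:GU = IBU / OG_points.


BU:GU = 22 / 48

0.4583


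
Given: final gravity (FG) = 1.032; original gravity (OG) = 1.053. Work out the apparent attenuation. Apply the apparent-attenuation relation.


AA = (OG − FG)/(OG − 1) · 100
AA = (1.053 − 1.032)/(1.053 − 1) · 100

39.6226 %


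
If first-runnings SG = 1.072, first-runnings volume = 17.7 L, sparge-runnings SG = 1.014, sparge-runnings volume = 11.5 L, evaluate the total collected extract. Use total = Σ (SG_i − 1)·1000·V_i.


first = (1.072 − 1)·1000·17.7 = 1274.4000
sparge = (1.014 − 1)·1000·11.5 = 161.0000
total = 1274.4000 + 161.0000

1435.4000 gravity·L


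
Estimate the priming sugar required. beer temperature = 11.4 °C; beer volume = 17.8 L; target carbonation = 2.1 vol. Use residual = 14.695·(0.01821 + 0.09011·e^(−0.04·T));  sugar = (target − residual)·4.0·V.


residual = 14.695·(0.01821 + 0.09011·e^(−0.04·11.4)) = 1.1069
sugar = (2.1 − 1.1069)·4.0·17.8

70.7108 g


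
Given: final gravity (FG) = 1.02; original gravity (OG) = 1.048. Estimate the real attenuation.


AA = (OG−FG)/(OG−1)·100;  RA = AA·0.8192
AA = (1.048 − 1.02)/(1.048 − 1)·100 = 58.3333
RA = 58.3333·0.8192

47.7867 %


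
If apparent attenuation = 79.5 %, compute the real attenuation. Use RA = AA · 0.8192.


RA = 79.5 · 0.8192

65.1264 %


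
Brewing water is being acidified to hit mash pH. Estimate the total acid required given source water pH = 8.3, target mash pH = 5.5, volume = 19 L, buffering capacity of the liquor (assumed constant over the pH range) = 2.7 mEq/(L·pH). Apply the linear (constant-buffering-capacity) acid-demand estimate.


acid = buffering capacity · (pH_source − pH_target) · V
acid = 2.7 · (8.3 − 5.5) · 19

143.6400 mEq


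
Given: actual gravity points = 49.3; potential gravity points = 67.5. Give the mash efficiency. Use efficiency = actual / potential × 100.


efficiency = 49.3 / 67.5 × 100

73.0370 %


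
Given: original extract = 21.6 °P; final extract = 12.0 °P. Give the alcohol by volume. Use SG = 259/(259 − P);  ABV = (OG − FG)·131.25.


OG = 259/(259 − 21.6) = 1.0910
FG = 259/(259 − 12.0) = 1.0486
ABV = (1.0910 − 1.0486)·131.25

5.5654 % ABV


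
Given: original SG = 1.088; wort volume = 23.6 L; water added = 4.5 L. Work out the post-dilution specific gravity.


SG_new = 1 + (SG_old − 1)·V_old/(V_old + V_water)
pts = (1.088 − 1)·1000·23.6/(23.6 + 4.5) = 73.9075
SG_new = 1 + 73.9075/1000

1.0739


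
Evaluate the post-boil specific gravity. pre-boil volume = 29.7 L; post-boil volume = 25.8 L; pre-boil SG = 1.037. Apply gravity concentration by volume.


SG_post = 1 + (SG_pre − 1)·V_pre/V_post
pts_pre = (1.037 − 1)·1000 = 37.0000
pts_post = 37.0000·29.7/25.8 = 42.5930
SG_post = 1 + 42.5930/1000

1.0426


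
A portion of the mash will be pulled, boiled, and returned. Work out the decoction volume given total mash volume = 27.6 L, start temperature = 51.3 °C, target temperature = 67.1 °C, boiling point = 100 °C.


V_dec = V_total·(T_target − T_start)/(T_boil − T_start)
V_dec = 27.6·(67.1 − 51.3)/(100 − 51.3)

8.9544 L


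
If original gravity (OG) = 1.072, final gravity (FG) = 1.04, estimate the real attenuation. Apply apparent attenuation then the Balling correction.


AA = (OG−FG)/(OG−1)·100;  RA = AA·0.8192
AA = (1.072 − 1.04)/(1.072 − 1)·100 = 44.4444
RA = 44.4444·0.8192

36.4089 %


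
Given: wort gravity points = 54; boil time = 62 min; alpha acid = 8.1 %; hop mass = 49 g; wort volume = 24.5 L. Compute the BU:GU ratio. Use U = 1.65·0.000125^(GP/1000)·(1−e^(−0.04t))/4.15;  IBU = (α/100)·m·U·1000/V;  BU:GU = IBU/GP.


U = 1.65·0.000125^(54/1000)·(1−e^(−0.04·62))/4.15 = 0.2242
IBU = (8.1/100)·49·0.2242·1000/24.5 = 36.3246
BU:GU = 36.3246/54

0.6727


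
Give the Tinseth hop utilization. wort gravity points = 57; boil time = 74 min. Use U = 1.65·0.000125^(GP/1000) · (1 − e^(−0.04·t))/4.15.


bigness = 1.65·0.000125^(57/1000) = 0.9886
boil_factor = (1 − e^(−0.04·74))/4.15 = 0.2285
U = 0.9886 · 0.2285

0.2259


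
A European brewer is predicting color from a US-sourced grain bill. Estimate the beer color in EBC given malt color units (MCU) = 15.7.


SRM = 1.4922·MCU^0.6859;  EBC = SRM·1.97
SRM = 1.4922·15.7^0.6859 = 9.8649
EBC = 9.8649·1.97

19.4339 EBC


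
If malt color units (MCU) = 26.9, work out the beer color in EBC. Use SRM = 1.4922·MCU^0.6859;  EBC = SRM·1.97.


SRM = 1.4922·26.9^0.6859 = 14.2723
EBC = 14.2723·1.97

28.1164 EBC


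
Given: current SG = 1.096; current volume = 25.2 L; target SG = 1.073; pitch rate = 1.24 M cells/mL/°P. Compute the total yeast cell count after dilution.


V_w = V·((SG_c−1)/(SG_t−1)−1);  °P = 259 − 259/SG_t;  cells = rate·(V+V_w)·°P
V_w = 25.2·((1.096−1)/(1.073−1)−1) = 7.9397
V_final = 25.2 + 7.9397 = 33.1397
°P = 259 − 259/1.073 = 17.6207
cells = 1.24·33.1397·17.6207

724.0916 billion cells


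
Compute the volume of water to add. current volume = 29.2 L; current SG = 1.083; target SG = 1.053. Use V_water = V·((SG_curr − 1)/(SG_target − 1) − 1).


V_water = 29.2·((1.083 − 1)/(1.053 − 1) − 1)

16.5283 L


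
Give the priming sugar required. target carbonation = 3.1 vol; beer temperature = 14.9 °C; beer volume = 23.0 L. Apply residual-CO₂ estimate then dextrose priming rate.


residual = 14.695·(0.01821 + 0.09011·e^(−0.04·T));  sugar = (target − residual)·4.0·V
residual = 14.695·(0.01821 + 0.09011·e^(−0.04·14.9)) = 0.9972
sugar = (3.1 − 0.9972)·4.0·23.0

193.4552 g


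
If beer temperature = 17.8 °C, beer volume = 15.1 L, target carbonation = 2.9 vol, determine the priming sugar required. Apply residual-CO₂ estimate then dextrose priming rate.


residual = 14.695·(0.01821 + 0.09011·e^(−0.04·T));  sugar = (target − residual)·4.0·V
residual = 14.695·(0.01821 + 0.09011·e^(−0.04·17.8)) = 0.9173
sugar = (2.9 − 0.9173)·4.0·15.1

119.7542 g


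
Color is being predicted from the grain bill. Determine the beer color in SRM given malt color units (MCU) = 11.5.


SRM = 1.4922 · MCU^0.6859
SRM = 1.4922 · 11.5^0.6859

7.9682 SRM


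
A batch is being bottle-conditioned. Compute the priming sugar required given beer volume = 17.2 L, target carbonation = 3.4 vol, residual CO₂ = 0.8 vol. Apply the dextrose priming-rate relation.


sugar = (target − residual)·4.0·V
sugar = (3.4 − 0.8)·4.0·17.2

178.8800 g


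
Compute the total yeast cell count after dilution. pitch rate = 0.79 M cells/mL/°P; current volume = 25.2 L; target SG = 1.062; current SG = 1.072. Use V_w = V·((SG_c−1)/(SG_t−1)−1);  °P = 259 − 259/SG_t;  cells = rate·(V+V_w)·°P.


V_w = 25.2·((1.072−1)/(1.062−1)−1) = 4.0645
V_final = 25.2 + 4.0645 = 29.2645
°P = 259 − 259/1.062 = 15.1205
cells = 0.79·29.2645·15.1205

349.5710 billion cells


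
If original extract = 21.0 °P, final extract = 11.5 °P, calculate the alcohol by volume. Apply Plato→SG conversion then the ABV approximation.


SG = 259/(259 − P);  ABV = (OG − FG)·131.25
OG = 259/(259 − 21.0) = 1.0882
FG = 259/(259 − 11.5) = 1.0465
ABV = (1.0882 − 1.0465)·131.25

5.4824 % ABV


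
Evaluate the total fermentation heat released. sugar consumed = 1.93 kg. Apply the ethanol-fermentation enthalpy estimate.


Q = m_sugar · 590 kJ/kg
Q = 1.93 · 590

1138.7000 kJ


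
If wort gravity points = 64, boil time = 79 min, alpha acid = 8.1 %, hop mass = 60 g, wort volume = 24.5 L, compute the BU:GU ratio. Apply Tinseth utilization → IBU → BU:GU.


U = 1.65·0.000125^(GP/1000)·(1−e^(−0.04t))/4.15;  IBU = (α/100)·m·U·1000/V;  BU:GU = IBU/GP
U = 1.65·0.000125^(64/1000)·(1−e^(−0.04·79))/4.15 = 0.2142
IBU = (8.1/100)·60·0.2142·1000/24.5 = 42.4894
BU:GU = 42.4894/64

0.6639


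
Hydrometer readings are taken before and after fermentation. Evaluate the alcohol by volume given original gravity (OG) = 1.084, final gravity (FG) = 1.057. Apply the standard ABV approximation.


ABV = (OG − FG) · 131.25
ABV = (1.084 − 1.057) · 131.25

3.5438 % ABV


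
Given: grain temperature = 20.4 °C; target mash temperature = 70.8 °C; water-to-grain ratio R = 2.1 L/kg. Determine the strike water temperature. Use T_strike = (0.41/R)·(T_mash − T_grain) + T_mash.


T_strike = (0.41/2.1)·(70.8 − 20.4) + 70.8

80.6400 °C


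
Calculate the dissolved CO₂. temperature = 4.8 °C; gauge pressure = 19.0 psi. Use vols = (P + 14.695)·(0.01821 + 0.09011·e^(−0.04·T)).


vols = (19.0 + 14.695)·(0.01821 + 0.09011·e^(−0.04·4.8))

3.1194 volumes


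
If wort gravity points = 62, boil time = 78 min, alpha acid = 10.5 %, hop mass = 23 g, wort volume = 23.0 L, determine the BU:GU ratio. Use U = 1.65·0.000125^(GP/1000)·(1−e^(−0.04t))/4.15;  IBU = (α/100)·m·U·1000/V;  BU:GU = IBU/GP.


U = 1.65·0.000125^(62/1000)·(1−e^(−0.04·78))/4.15 = 0.2177
IBU = (10.5/100)·23·0.2177·1000/23.0 = 22.8570
BU:GU = 22.8570/62

0.3687


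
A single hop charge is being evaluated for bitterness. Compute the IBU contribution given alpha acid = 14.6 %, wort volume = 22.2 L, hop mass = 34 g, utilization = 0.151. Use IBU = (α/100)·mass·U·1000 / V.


IBU = (14.6/100)·34·0.151·1000 / 22.2

33.7641 IBU


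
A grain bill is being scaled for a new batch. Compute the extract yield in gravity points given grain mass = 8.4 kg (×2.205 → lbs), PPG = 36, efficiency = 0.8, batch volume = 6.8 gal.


points = lbs × PPG × eff / vol
lbs = 8.4 × 2.205 = 18.5220
points = 18.5220 × 36 × 0.8 / 6.8

78.4461 points


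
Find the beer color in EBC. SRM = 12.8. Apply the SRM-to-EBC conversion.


EBC = SRM · 1.97
EBC = 12.8 · 1.97

25.2160 EBC


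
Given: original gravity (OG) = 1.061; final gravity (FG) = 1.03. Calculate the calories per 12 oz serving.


ABW = (OG−FG)·131.25·0.79/FG;  °P = 259 − 259/SG (for OG→OE and FG→AE);  RE = 0.1808·OE + 0.8192·AE;  Cal = (6.9·ABW + 4·(RE−0.1))·FG·3.55
ABW = (1.061 − 1.03)·131.25·0.79/1.03 = 3.1207
OE = 259 − 259/1.061 = 14.8907 °P
AE = 259 − 259/1.03 = 7.5437 °P
RE = 0.1808·14.8907 + 0.8192·7.5437 = 8.8720 °P
Cal = (6.9·3.1207 + 4·(8.8720−0.1))·1.03·3.55

207.0342 kcal


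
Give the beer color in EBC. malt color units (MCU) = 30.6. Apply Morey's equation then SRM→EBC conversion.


SRM = 1.4922·MCU^0.6859;  EBC = SRM·1.97
SRM = 1.4922·30.6^0.6859 = 15.5913
EBC = 15.5913·1.97

30.7149 EBC


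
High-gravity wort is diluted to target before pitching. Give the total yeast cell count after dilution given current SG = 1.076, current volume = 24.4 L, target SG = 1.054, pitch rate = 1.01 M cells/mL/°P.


V_w = V·((SG_c−1)/(SG_t−1)−1);  °P = 259 − 259/SG_t;  cells = rate·(V+V_w)·°P
V_w = 24.4·((1.076−1)/(1.054−1)−1) = 9.9407
V_final = 24.4 + 9.9407 = 34.3407
°P = 259 − 259/1.054 = 13.2694
cells = 1.01·34.3407·13.2694

460.2396 billion cells


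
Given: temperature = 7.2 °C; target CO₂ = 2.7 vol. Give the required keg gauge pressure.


psi = vols/(0.01821 + 0.09011·e^(−0.04·T)) − 14.695
psi = 2.7/(0.01821 + 0.09011·e^(−0.04·7.2)) − 14.695

16.7842 psi


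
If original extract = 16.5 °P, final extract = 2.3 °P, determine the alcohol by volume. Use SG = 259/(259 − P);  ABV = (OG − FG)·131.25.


OG = 259/(259 − 16.5) = 1.0680
FG = 259/(259 − 2.3) = 1.0090
ABV = (1.0680 − 1.0090)·131.25

7.7544 % ABV


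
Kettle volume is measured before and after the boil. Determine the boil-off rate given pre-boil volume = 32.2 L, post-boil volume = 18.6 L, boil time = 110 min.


rate = (V_pre − V_post) / (t_min/60)
rate = (32.2 − 18.6) / (110/60)

7.4182 L/hr


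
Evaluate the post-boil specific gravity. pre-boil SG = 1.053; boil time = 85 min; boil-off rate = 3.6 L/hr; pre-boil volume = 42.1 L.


V_post = V_pre − rate·(t/60);  SG_post = 1 + (SG_pre−1)·V_pre/V_post
V_post = 42.1 − 3.6·(85/60) = 37.0000
SG_post = 1 + (1.053 − 1)·42.1/37.0000

1.0603


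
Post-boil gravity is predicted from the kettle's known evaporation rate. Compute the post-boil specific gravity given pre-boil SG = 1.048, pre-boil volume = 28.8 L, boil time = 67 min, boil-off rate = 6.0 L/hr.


V_post = V_pre − rate·(t/60);  SG_post = 1 + (SG_pre−1)·V_pre/V_post
V_post = 28.8 − 6.0·(67/60) = 22.1000
SG_post = 1 + (1.048 − 1)·28.8/22.1000

1.0626


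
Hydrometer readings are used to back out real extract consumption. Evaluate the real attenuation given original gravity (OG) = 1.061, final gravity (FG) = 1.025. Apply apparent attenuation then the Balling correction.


AA = (OG−FG)/(OG−1)·100;  RA = AA·0.8192
AA = (1.061 − 1.025)/(1.061 − 1)·100 = 59.0164
RA = 59.0164·0.8192

48.3462 %


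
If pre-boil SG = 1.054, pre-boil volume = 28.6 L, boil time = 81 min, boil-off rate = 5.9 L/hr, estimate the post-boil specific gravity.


V_post = V_pre − rate·(t/60);  SG_post = 1 + (SG_pre−1)·V_pre/V_post
V_post = 28.6 − 5.9·(81/60) = 20.6350
SG_post = 1 + (1.054 − 1)·28.6/20.6350

1.0748


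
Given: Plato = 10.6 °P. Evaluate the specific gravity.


SG = 259/(259 − P)
SG = 259/(259 − 10.6)

1.0427


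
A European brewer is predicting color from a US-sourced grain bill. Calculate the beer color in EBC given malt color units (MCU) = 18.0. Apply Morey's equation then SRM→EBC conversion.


SRM = 1.4922·MCU^0.6859;  EBC = SRM·1.97
SRM = 1.4922·18.0^0.6859 = 10.8347
EBC = 10.8347·1.97

21.3444 EBC


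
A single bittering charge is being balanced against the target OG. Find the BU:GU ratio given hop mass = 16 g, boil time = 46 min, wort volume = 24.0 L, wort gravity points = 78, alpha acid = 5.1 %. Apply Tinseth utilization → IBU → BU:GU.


U = 1.65·0.000125^(GP/1000)·(1−e^(−0.04t))/4.15;  IBU = (α/100)·m·U·1000/V;  BU:GU = IBU/GP
U = 1.65·0.000125^(78/1000)·(1−e^(−0.04·46))/4.15 = 0.1659
IBU = (5.1/100)·16·0.1659·1000/24.0 = 5.6411
BU:GU = 5.6411/78

0.0723


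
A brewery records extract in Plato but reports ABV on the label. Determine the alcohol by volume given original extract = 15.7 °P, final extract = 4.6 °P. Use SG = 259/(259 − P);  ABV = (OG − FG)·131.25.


OG = 259/(259 − 15.7) = 1.0645
FG = 259/(259 − 4.6) = 1.0181
ABV = (1.0645 − 1.0181)·131.25

6.0963 % ABV


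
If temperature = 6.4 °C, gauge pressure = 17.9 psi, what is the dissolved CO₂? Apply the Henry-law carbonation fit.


vols = (P + 14.695)·(0.01821 + 0.09011·e^(−0.04·T))
vols = (17.9 + 14.695)·(0.01821 + 0.09011·e^(−0.04·6.4))

2.8673 volumes


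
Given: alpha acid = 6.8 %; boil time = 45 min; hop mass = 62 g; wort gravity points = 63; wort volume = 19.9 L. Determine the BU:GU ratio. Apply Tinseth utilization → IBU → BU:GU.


U = 1.65·0.000125^(GP/1000)·(1−e^(−0.04t))/4.15;  IBU = (α/100)·m·U·1000/V;  BU:GU = IBU/GP
U = 1.65·0.000125^(63/1000)·(1−e^(−0.04·45))/4.15 = 0.1884
IBU = (6.8/100)·62·0.1884·1000/19.9 = 39.9135
BU:GU = 39.9135/63

0.6335


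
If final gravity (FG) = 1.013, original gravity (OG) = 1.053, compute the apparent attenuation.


AA = (OG − FG)/(OG − 1) · 100
AA = (1.053 − 1.013)/(1.053 − 1) · 100

75.4717 %


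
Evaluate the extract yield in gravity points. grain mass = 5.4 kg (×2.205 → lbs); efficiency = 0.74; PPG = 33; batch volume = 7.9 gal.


points = lbs × PPG × eff / vol
lbs = 5.4 × 2.205 = 11.9070
points = 11.9070 × 33 × 0.74 / 7.9

36.8062 points


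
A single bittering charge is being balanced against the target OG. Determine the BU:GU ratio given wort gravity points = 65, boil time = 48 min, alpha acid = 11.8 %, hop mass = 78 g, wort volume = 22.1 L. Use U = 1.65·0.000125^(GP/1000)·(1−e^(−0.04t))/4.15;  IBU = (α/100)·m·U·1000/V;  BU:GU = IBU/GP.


U = 1.65·0.000125^(65/1000)·(1−e^(−0.04·48))/4.15 = 0.1892
IBU = (11.8/100)·78·0.1892·1000/22.1 = 78.7895
BU:GU = 78.7895/65

1.2121


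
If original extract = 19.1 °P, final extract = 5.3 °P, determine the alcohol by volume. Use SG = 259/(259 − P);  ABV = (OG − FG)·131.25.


OG = 259/(259 − 19.1) = 1.0796
FG = 259/(259 − 5.3) = 1.0209
ABV = (1.0796 − 1.0209)·131.25

7.7077 % ABV


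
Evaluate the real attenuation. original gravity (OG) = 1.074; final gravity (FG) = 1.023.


AA = (OG−FG)/(OG−1)·100;  RA = AA·0.8192
AA = (1.074 − 1.023)/(1.074 − 1)·100 = 68.9189
RA = 68.9189·0.8192

56.4584 %


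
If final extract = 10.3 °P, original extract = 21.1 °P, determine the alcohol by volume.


SG = 259/(259 − P);  ABV = (OG − FG)·131.25
OG = 259/(259 − 21.1) = 1.0887
FG = 259/(259 − 10.3) = 1.0414
ABV = (1.0887 − 1.0414)·131.25

6.2052 % ABV


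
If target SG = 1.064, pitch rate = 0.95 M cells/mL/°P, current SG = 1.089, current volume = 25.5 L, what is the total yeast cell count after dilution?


V_w = V·((SG_c−1)/(SG_t−1)−1);  °P = 259 − 259/SG_t;  cells = rate·(V+V_w)·°P
V_w = 25.5·((1.089−1)/(1.064−1)−1) = 9.9609
V_final = 25.5 + 9.9609 = 35.4609
°P = 259 − 259/1.064 = 15.5789
cells = 0.95·35.4609·15.5789

524.8219 billion cells


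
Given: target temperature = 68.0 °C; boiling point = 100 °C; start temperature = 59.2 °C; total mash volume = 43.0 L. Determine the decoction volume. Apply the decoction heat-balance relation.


V_dec = V_total·(T_target − T_start)/(T_boil − T_start)
V_dec = 43.0·(68.0 − 59.2)/(100 − 59.2)

9.2745 L


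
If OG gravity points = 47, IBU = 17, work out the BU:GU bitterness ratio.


BU:GU = IBU / OG_points
BU:GU = 17 / 47

0.3617


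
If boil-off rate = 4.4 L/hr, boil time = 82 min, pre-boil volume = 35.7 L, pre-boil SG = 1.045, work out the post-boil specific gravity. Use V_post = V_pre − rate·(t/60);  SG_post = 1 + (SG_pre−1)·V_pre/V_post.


V_post = 35.7 − 4.4·(82/60) = 29.6867
SG_post = 1 + (1.045 − 1)·35.7/29.6867

1.0541


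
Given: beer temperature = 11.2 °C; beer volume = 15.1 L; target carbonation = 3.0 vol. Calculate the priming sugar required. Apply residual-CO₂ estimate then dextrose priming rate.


residual = 14.695·(0.01821 + 0.09011·e^(−0.04·T));  sugar = (target − residual)·4.0·V
residual = 14.695·(0.01821 + 0.09011·e^(−0.04·11.2)) = 1.1136
sugar = (3.0 − 1.1136)·4.0·15.1

113.9378 g


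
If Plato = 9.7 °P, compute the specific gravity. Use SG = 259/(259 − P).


SG = 259/(259 − 9.7)

1.0389


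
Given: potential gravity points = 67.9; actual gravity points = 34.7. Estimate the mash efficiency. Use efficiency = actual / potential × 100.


efficiency = 34.7 / 67.9 × 100

51.1046 %


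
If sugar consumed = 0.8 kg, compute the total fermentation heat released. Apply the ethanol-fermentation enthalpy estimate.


Q = m_sugar · 590 kJ/kg
Q = 0.8 · 590

472.0000 kJ


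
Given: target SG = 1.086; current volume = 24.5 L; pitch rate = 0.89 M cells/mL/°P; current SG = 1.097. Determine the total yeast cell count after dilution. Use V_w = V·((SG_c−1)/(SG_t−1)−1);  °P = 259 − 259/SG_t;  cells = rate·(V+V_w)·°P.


V_w = 24.5·((1.097−1)/(1.086−1)−1) = 3.1337
V_final = 24.5 + 3.1337 = 27.6337
°P = 259 − 259/1.086 = 20.5101
cells = 0.89·27.6337·20.5101

504.4263 billion cells


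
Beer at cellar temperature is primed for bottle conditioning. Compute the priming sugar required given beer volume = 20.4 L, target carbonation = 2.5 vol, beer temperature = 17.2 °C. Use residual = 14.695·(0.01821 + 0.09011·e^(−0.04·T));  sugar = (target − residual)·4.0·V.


residual = 14.695·(0.01821 + 0.09011·e^(−0.04·17.2)) = 0.9331
sugar = (2.5 − 0.9331)·4.0·20.4

127.8594 g


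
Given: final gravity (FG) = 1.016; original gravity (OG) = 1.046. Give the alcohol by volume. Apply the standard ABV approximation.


ABV = (OG − FG) · 131.25
ABV = (1.046 − 1.016) · 131.25

3.9375 % ABV


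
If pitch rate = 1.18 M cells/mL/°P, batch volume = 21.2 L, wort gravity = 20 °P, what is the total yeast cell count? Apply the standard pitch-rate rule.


cells (billions) = rate · V_L · °P
cells = 1.18 · 21.2 · 20

500.3200 billion cells


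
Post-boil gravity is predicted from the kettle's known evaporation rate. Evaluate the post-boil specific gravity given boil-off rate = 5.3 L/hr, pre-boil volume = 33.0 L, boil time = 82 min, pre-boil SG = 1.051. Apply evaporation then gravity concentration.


V_post = V_pre − rate·(t/60);  SG_post = 1 + (SG_pre−1)·V_pre/V_post
V_post = 33.0 − 5.3·(82/60) = 25.7567
SG_post = 1 + (1.051 − 1)·33.0/25.7567

1.0653


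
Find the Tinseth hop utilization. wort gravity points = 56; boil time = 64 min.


U = 1.65·0.000125^(GP/1000) · (1 − e^(−0.04·t))/4.15
bigness = 1.65·0.000125^(56/1000) = 0.9975
boil_factor = (1 − e^(−0.04·64))/4.15 = 0.2223
U = 0.9975 · 0.2223

0.2218


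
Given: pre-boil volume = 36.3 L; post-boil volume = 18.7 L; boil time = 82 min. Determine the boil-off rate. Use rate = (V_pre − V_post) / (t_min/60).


rate = (36.3 − 18.7) / (82/60)

12.8780 L/hr


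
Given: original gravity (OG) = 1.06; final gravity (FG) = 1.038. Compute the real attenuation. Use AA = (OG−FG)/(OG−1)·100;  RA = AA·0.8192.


AA = (1.06 − 1.038)/(1.06 − 1)·100 = 36.6667
RA = 36.6667·0.8192

30.0373 %


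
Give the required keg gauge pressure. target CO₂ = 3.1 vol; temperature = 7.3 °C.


psi = vols/(0.01821 + 0.09011·e^(−0.04·T)) − 14.695
psi = 3.1/(0.01821 + 0.09011·e^(−0.04·7.3)) − 14.695

21.5618 psi


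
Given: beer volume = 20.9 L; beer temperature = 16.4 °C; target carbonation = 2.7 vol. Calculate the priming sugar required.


residual = 14.695·(0.01821 + 0.09011·e^(−0.04·T));  sugar = (target − residual)·4.0·V
residual = 14.695·(0.01821 + 0.09011·e^(−0.04·16.4)) = 0.9547
sugar = (2.7 − 0.9547)·4.0·20.9

145.9041 g


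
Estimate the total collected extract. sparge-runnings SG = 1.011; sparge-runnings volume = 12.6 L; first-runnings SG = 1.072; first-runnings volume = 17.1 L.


total = Σ (SG_i − 1)·1000·V_i
first = (1.072 − 1)·1000·17.1 = 1231.2000
sparge = (1.011 − 1)·1000·12.6 = 138.6000
total = 1231.2000 + 138.6000

1369.8000 gravity·L


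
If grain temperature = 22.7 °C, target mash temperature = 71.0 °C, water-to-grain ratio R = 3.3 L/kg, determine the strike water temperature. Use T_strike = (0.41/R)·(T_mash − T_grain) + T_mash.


T_strike = (0.41/3.3)·(71.0 − 22.7) + 71.0

77.0009 °C


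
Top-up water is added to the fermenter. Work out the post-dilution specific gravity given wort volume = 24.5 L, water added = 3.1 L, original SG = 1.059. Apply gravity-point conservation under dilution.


SG_new = 1 + (SG_old − 1)·V_old/(V_old + V_water)
pts = (1.059 − 1)·1000·24.5/(24.5 + 3.1) = 52.3732
SG_new = 1 + 52.3732/1000

1.0524


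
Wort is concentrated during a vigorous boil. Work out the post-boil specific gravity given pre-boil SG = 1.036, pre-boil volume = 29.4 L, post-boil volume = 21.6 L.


SG_post = 1 + (SG_pre − 1)·V_pre/V_post
pts_pre = (1.036 − 1)·1000 = 36.0000
pts_post = 36.0000·29.4/21.6 = 49.0000
SG_post = 1 + 49.0000/1000

1.0490


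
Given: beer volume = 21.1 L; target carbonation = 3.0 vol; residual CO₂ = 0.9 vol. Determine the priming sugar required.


sugar = (target − residual)·4.0·V
sugar = (3.0 − 0.9)·4.0·21.1

177.2400 g


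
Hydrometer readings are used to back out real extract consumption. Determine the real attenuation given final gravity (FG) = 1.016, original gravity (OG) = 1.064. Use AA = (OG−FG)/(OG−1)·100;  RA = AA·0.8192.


AA = (1.064 − 1.016)/(1.064 − 1)·100 = 75.0000
RA = 75.0000·0.8192

61.4400 %


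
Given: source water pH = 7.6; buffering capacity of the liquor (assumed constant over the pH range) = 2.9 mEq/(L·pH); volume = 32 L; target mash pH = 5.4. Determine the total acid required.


acid = buffering capacity · (pH_source − pH_target) · V
acid = 2.9 · (7.6 − 5.4) · 32

204.1600 mEq


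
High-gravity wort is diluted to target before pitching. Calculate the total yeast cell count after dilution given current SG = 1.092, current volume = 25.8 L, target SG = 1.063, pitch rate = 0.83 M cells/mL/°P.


V_w = V·((SG_c−1)/(SG_t−1)−1);  °P = 259 − 259/SG_t;  cells = rate·(V+V_w)·°P
V_w = 25.8·((1.092−1)/(1.063−1)−1) = 11.8762
V_final = 25.8 + 11.8762 = 37.6762
°P = 259 − 259/1.063 = 15.3500
cells = 0.83·37.6762·15.3500

480.0120 billion cells


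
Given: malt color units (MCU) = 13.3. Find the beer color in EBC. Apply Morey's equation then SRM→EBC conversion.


SRM = 1.4922·MCU^0.6859;  EBC = SRM·1.97
SRM = 1.4922·13.3^0.6859 = 8.8039
EBC = 8.8039·1.97

17.3438 EBC


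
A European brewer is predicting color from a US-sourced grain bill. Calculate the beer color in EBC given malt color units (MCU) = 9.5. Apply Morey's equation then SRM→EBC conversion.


SRM = 1.4922·MCU^0.6859;  EBC = SRM·1.97
SRM = 1.4922·9.5^0.6859 = 6.9895
EBC = 6.9895·1.97

13.7694 EBC


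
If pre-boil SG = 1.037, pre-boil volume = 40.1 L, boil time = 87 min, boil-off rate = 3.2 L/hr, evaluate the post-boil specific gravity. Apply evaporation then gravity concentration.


V_post = V_pre − rate·(t/60);  SG_post = 1 + (SG_pre−1)·V_pre/V_post
V_post = 40.1 − 3.2·(87/60) = 35.4600
SG_post = 1 + (1.037 − 1)·40.1/35.4600

1.0418


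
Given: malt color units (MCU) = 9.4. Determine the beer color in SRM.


SRM = 1.4922 · MCU^0.6859
SRM = 1.4922 · 9.4^0.6859

6.9390 SRM


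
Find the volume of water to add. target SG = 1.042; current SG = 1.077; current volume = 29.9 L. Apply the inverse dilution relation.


V_water = V·((SG_curr − 1)/(SG_target − 1) − 1)
V_water = 29.9·((1.077 − 1)/(1.042 − 1) − 1)

24.9167 L


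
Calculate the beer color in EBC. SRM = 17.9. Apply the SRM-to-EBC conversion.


EBC = SRM · 1.97
EBC = 17.9 · 1.97

35.2630 EBC


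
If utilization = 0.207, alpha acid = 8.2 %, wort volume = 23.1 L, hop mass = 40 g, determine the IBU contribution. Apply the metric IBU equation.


IBU = (α/100)·mass·U·1000 / V
IBU = (8.2/100)·40·0.207·1000 / 23.1

29.3922 IBU


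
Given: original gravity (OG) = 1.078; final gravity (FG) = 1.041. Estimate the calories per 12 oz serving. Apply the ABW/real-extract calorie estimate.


ABW = (OG−FG)·131.25·0.79/FG;  °P = 259 − 259/SG (for OG→OE and FG→AE);  RE = 0.1808·OE + 0.8192·AE;  Cal = (6.9·ABW + 4·(RE−0.1))·FG·3.55
ABW = (1.078 − 1.041)·131.25·0.79/1.041 = 3.6853
OE = 259 − 259/1.078 = 18.7403 °P
AE = 259 − 259/1.041 = 10.2008 °P
RE = 0.1808·18.7403 + 0.8192·10.2008 = 11.7447 °P
Cal = (6.9·3.6853 + 4·(11.7447−0.1))·1.041·3.55

266.1079 kcal


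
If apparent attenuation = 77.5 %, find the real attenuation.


RA = AA · 0.8192
RA = 77.5 · 0.8192

63.4880 %


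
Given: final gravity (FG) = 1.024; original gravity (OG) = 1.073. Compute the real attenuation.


AA = (OG−FG)/(OG−1)·100;  RA = AA·0.8192
AA = (1.073 − 1.024)/(1.073 − 1)·100 = 67.1233
RA = 67.1233·0.8192

54.9874 %


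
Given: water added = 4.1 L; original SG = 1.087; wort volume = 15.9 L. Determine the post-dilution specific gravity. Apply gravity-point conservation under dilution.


SG_new = 1 + (SG_old − 1)·V_old/(V_old + V_water)
pts = (1.087 − 1)·1000·15.9/(15.9 + 4.1) = 69.1650
SG_new = 1 + 69.1650/1000

1.0692


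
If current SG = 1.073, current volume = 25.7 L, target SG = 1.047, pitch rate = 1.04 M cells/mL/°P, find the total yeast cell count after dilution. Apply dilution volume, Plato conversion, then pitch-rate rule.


V_w = V·((SG_c−1)/(SG_t−1)−1);  °P = 259 − 259/SG_t;  cells = rate·(V+V_w)·°P
V_w = 25.7·((1.073−1)/(1.047−1)−1) = 14.2170
V_final = 25.7 + 14.2170 = 39.9170
°P = 259 − 259/1.047 = 11.6266
cells = 1.04·39.9170·11.6266

482.6612 billion cells


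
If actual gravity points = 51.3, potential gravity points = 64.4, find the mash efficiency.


efficiency = actual / potential × 100
efficiency = 51.3 / 64.4 × 100

79.6584 %


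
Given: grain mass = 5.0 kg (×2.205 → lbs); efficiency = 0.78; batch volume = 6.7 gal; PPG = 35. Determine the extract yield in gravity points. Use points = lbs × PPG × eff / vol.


lbs = 5.0 × 2.205 = 11.0250
points = 11.0250 × 35 × 0.78 / 6.7

44.9228 points


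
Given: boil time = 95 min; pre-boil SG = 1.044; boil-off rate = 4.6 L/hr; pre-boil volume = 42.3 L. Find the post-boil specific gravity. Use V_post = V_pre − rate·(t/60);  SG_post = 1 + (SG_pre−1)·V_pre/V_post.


V_post = 42.3 − 4.6·(95/60) = 35.0167
SG_post = 1 + (1.044 − 1)·42.3/35.0167

1.0532


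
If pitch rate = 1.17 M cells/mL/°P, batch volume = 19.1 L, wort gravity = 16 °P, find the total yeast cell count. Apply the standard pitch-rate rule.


cells (billions) = rate · V_L · °P
cells = 1.17 · 19.1 · 16

357.5520 billion cells


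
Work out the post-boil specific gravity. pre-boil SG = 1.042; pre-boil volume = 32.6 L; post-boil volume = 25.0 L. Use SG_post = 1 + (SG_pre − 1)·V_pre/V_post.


pts_pre = (1.042 − 1)·1000 = 42.0000
pts_post = 42.0000·32.6/25.0 = 54.7680
SG_post = 1 + 54.7680/1000

1.0548


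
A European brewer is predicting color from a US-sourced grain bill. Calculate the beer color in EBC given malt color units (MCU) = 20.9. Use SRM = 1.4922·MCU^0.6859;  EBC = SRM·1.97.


SRM = 1.4922·20.9^0.6859 = 12.0037
EBC = 12.0037·1.97

23.6473 EBC


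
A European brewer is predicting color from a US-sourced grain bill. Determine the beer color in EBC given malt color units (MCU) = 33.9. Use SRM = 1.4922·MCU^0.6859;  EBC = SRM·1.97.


SRM = 1.4922·33.9^0.6859 = 16.7260
EBC = 16.7260·1.97

32.9501 EBC


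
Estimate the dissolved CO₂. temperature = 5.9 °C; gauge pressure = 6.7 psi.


vols = (P + 14.695)·(0.01821 + 0.09011·e^(−0.04·T))
vols = (6.7 + 14.695)·(0.01821 + 0.09011·e^(−0.04·5.9))

1.9122 volumes


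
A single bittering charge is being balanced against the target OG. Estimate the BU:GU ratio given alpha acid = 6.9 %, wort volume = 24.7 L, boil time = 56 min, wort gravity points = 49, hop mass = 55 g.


U = 1.65·0.000125^(GP/1000)·(1−e^(−0.04t))/4.15;  IBU = (α/100)·m·U·1000/V;  BU:GU = IBU/GP
U = 1.65·0.000125^(49/1000)·(1−e^(−0.04·56))/4.15 = 0.2287
IBU = (6.9/100)·55·0.2287·1000/24.7 = 35.1410
BU:GU = 35.1410/49

0.7172


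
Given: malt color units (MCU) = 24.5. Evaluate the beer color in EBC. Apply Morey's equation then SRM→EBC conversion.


SRM = 1.4922·MCU^0.6859;  EBC = SRM·1.97
SRM = 1.4922·24.5^0.6859 = 13.3862
EBC = 13.3862·1.97

26.3707 EBC


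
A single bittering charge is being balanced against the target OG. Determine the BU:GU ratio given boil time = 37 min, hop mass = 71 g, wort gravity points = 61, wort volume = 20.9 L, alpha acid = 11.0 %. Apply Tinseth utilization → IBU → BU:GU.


U = 1.65·0.000125^(GP/1000)·(1−e^(−0.04t))/4.15;  IBU = (α/100)·m·U·1000/V;  BU:GU = IBU/GP
U = 1.65·0.000125^(61/1000)·(1−e^(−0.04·37))/4.15 = 0.1775
IBU = (11.0/100)·71·0.1775·1000/20.9 = 66.3244
BU:GU = 66.3244/61

1.0873


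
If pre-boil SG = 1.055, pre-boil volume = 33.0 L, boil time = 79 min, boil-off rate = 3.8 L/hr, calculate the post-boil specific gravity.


V_post = V_pre − rate·(t/60);  SG_post = 1 + (SG_pre−1)·V_pre/V_post
V_post = 33.0 − 3.8·(79/60) = 27.9967
SG_post = 1 + (1.055 − 1)·33.0/27.9967

1.0648


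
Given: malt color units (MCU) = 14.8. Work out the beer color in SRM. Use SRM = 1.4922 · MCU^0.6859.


SRM = 1.4922 · 14.8^0.6859

9.4735 SRM


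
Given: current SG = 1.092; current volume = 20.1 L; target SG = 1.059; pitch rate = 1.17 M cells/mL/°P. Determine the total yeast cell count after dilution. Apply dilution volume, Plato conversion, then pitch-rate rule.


V_w = V·((SG_c−1)/(SG_t−1)−1);  °P = 259 − 259/SG_t;  cells = rate·(V+V_w)·°P
V_w = 20.1·((1.092−1)/(1.059−1)−1) = 11.2424
V_final = 20.1 + 11.2424 = 31.3424
°P = 259 − 259/1.059 = 14.4297
cells = 1.17·31.3424·14.4297

529.1436 billion cells


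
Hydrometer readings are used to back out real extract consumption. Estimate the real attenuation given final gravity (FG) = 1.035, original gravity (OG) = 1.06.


AA = (OG−FG)/(OG−1)·100;  RA = AA·0.8192
AA = (1.06 − 1.035)/(1.06 − 1)·100 = 41.6667
RA = 41.6667·0.8192

34.1333 %


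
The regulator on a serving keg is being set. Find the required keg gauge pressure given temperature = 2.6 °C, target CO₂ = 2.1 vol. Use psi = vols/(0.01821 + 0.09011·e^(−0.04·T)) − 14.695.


psi = 2.1/(0.01821 + 0.09011·e^(−0.04·2.6)) − 14.695

6.4276 psi


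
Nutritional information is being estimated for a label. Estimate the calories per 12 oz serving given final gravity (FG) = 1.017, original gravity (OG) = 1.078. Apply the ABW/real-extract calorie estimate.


ABW = (OG−FG)·131.25·0.79/FG;  °P = 259 − 259/SG (for OG→OE and FG→AE);  RE = 0.1808·OE + 0.8192·AE;  Cal = (6.9·ABW + 4·(RE−0.1))·FG·3.55
ABW = (1.078 − 1.017)·131.25·0.79/1.017 = 6.2192
OE = 259 − 259/1.078 = 18.7403 °P
AE = 259 − 259/1.017 = 4.3294 °P
RE = 0.1808·18.7403 + 0.8192·4.3294 = 6.9349 °P
Cal = (6.9·6.2192 + 4·(6.9349−0.1))·1.017·3.55

253.6346 kcal


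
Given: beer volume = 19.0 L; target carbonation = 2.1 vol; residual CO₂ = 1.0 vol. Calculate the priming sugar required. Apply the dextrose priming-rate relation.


sugar = (target − residual)·4.0·V
sugar = (2.1 − 1.0)·4.0·19.0

83.6000 g


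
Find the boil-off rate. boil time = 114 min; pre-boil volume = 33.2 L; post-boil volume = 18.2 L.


rate = (V_pre − V_post) / (t_min/60)
rate = (33.2 − 18.2) / (114/60)

7.8947 L/hr


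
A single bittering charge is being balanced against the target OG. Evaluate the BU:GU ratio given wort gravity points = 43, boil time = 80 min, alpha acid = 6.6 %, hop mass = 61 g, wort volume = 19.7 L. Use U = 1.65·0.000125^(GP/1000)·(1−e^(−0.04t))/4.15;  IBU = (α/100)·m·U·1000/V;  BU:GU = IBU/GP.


U = 1.65·0.000125^(43/1000)·(1−e^(−0.04·80))/4.15 = 0.2591
IBU = (6.6/100)·61·0.2591·1000/19.7 = 52.9586
BU:GU = 52.9586/43

1.2316


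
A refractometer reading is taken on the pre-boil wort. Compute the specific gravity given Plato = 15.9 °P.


SG = 259/(259 − P)
SG = 259/(259 − 15.9)

1.0654


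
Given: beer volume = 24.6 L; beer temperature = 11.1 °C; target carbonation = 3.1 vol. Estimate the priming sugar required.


residual = 14.695·(0.01821 + 0.09011·e^(−0.04·T));  sugar = (target − residual)·4.0·V
residual = 14.695·(0.01821 + 0.09011·e^(−0.04·11.1)) = 1.1170
sugar = (3.1 − 1.1170)·4.0·24.6

195.1269 g


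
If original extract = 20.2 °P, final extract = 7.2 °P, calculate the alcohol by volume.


SG = 259/(259 − P);  ABV = (OG − FG)·131.25
OG = 259/(259 − 20.2) = 1.0846
FG = 259/(259 − 7.2) = 1.0286
ABV = (1.0846 − 1.0286)·131.25

7.3494 % ABV


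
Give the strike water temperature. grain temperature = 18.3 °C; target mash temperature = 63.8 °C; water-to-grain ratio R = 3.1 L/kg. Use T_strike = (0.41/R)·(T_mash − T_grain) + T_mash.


T_strike = (0.41/3.1)·(63.8 − 18.3) + 63.8

69.8177 °C


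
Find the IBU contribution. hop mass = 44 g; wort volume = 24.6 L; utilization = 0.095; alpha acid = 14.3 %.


IBU = (α/100)·mass·U·1000 / V
IBU = (14.3/100)·44·0.095·1000 / 24.6

24.2984 IBU


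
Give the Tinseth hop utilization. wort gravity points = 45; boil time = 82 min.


U = 1.65·0.000125^(GP/1000) · (1 − e^(−0.04·t))/4.15
bigness = 1.65·0.000125^(45/1000) = 1.1011
boil_factor = (1 − e^(−0.04·82))/4.15 = 0.2319
U = 1.1011 · 0.2319

0.2554


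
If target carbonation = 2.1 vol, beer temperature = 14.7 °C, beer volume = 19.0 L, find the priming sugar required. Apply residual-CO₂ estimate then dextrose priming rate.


residual = 14.695·(0.01821 + 0.09011·e^(−0.04·T));  sugar = (target − residual)·4.0·V
residual = 14.695·(0.01821 + 0.09011·e^(−0.04·14.7)) = 1.0031
sugar = (2.1 − 1.0031)·4.0·19.0

83.3654 g


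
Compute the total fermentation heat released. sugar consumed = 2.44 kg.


Q = m_sugar · 590 kJ/kg
Q = 2.44 · 590

1439.6000 kJ


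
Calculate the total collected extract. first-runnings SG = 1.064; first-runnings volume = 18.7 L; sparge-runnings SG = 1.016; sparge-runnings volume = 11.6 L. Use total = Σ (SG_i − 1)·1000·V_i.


first = (1.064 − 1)·1000·18.7 = 1196.8000
sparge = (1.016 − 1)·1000·11.6 = 185.6000
total = 1196.8000 + 185.6000

1382.4000 gravity·L


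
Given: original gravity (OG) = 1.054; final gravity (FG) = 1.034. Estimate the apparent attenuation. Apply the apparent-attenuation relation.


AA = (OG − FG)/(OG − 1) · 100
AA = (1.054 − 1.034)/(1.054 − 1) · 100

37.0370 %


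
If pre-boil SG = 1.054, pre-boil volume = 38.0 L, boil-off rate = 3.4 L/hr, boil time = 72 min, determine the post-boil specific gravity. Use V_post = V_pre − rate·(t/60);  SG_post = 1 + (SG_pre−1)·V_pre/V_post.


V_post = 38.0 − 3.4·(72/60) = 33.9200
SG_post = 1 + (1.054 − 1)·38.0/33.9200

1.0605


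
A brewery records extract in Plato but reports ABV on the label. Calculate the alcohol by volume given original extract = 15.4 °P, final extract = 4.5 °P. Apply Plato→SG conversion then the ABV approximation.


SG = 259/(259 − P);  ABV = (OG − FG)·131.25
OG = 259/(259 − 15.4) = 1.0632
FG = 259/(259 − 4.5) = 1.0177
ABV = (1.0632 − 1.0177)·131.25

5.9767 % ABV


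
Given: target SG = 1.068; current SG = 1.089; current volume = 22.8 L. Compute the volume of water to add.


V_water = V·((SG_curr − 1)/(SG_target − 1) − 1)
V_water = 22.8·((1.089 − 1)/(1.068 − 1) − 1)

7.0412 L


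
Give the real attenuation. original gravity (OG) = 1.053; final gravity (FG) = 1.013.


AA = (OG−FG)/(OG−1)·100;  RA = AA·0.8192
AA = (1.053 − 1.013)/(1.053 − 1)·100 = 75.4717
RA = 75.4717·0.8192

61.8264 %


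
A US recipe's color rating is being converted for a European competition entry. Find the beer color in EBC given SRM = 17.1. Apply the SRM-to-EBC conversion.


EBC = SRM · 1.97
EBC = 17.1 · 1.97

33.6870 EBC


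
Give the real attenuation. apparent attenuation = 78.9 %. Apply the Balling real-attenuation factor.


RA = AA · 0.8192
RA = 78.9 · 0.8192

64.6349 %


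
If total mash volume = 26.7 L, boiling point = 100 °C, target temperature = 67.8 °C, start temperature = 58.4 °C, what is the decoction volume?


V_dec = V_total·(T_target − T_start)/(T_boil − T_start)
V_dec = 26.7·(67.8 − 58.4)/(100 − 58.4)

6.0332 L


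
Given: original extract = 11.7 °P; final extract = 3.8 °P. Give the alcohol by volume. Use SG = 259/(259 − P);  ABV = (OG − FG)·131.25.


OG = 259/(259 − 11.7) = 1.0473
FG = 259/(259 − 3.8) = 1.0149
ABV = (1.0473 − 1.0149)·131.25

4.2552 % ABV
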